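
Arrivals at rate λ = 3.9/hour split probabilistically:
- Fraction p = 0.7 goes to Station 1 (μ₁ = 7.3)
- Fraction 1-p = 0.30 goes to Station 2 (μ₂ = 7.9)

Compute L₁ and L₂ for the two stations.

Effective rates: λ₁ = 3.9×0.7 = 2.73, λ₂ = 3.9×0.30 = 1.17
Station 1: ρ₁ = 2.73/7.3 = 0.3740, L₁ = ρ₁/(1-ρ₁) = 0.3740/(1-0.3740) = 0.5974
Station 2: ρ₂ = 1.17/7.9 = 0.1481, L₂ = ρ₂/(1-ρ₂) = 0.1481/(1-0.1481) = 0.1738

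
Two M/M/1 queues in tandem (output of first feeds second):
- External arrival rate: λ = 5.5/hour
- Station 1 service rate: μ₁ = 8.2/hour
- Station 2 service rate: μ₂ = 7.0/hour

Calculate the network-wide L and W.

By Jackson's theorem, each station behaves as independent M/M/1.
Station 1: ρ₁ = 5.5/8.2 = 0.6707, L₁ = ρ₁/(1-ρ₁) = λ/(μ₁-λ) = 5.5/2.70 = 2.0370
Station 2: ρ₂ = 5.5/7.0 = 0.7857, L₂ = ρ₂/(1-ρ₂) = λ/(μ₂-λ) = 5.5/1.50 = 3.6667
Total: L = L₁ + L₂ = 2.0370 + 3.6667 = 5.7037
W = L/λ = 5.7037/5.5 = 1.0370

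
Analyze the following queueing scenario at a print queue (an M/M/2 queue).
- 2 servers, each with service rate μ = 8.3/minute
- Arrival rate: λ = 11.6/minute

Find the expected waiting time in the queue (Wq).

Traffic intensity: ρ = λ/(cμ) = 11.6/(2×8.3) = 0.6988
Since ρ = 0.6988 < 1, system is stable.
Offered load a = λ/μ = cρ = 11.6/8.3 = 1.3976
P₀ = [ Σₙ₌₀^1 aⁿ/n! + a^2/(2!(1-ρ)) ]⁻¹
Σ = a^0/0! + a^1/1! = 1.0000 + 1.3976 = 2.3976
a^2/(2!(1-ρ)) = 1.95326/(2 × 0.301205) = 3.2424
P₀ = 1/(2.3976 + 3.2424) = 0.1773
Lq = P₀·a^2·ρ / (2!(1-ρ)²) = 0.1773 × 1.9533 × 0.6988 / (2 × 0.09072) = 1.3338
Wq = Lq/λ = 1.3338/11.6 = 0.1150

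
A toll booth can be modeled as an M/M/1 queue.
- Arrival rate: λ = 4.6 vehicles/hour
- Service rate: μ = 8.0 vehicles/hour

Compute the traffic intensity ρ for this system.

Server utilization: ρ = λ/μ
ρ = 4.6/8.0 = 0.5750
The server is busy 57.50% of the time.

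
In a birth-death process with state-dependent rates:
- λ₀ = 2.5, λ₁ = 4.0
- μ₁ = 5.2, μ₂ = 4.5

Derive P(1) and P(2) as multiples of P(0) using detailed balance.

Balance equations:
State 0: λ₀P₀ = μ₁P₁ → P₁ = (λ₀/μ₁)P₀ = (2.5/5.2)P₀ = 0.4808P₀
State 1: P₂ = (λ₀λ₁)/(μ₁μ₂)P₀ = (2.5×4.0)/(5.2×4.5)P₀ = 0.4274P₀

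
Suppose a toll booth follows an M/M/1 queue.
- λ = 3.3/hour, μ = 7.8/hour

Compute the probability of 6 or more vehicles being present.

ρ = λ/μ = 3.3/7.8 = 0.42308
P(N ≥ n) = ρⁿ
P(N ≥ 6) = 0.42308^6
P(N ≥ 6) = 0.005735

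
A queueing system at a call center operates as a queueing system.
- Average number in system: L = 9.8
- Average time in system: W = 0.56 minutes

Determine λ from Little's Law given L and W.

Little's Law: L = λW, so λ = L/W
λ = 9.8/0.56 = 17.5000 calls/minute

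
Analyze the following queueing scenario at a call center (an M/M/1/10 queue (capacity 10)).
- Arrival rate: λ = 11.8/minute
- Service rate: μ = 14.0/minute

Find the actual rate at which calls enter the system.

ρ = λ/μ = 11.8/14.0 = 0.84286
P₀ = (1-ρ)/(1-ρ^(K+1)) = (1-0.84286)/(1-0.84286^11) = 0.1571/0.8475 = 0.1854
P_K = P₀×ρ^K = 0.18542 × 0.84286^10 = 0.18542 × 0.18095 = 0.03355
λ_eff = λ(1-P_K) = 11.8 × (1 - 0.03355) = 11.8 × 0.96645 = 11.4041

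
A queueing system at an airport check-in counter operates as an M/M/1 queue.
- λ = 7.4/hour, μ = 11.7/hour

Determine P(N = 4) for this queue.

ρ = λ/μ = 7.4/11.7 = 0.63248
P(n) = (1-ρ)ρⁿ
P(4) = (1-0.63248) × 0.63248^4
P(4) = 0.36752 × 0.16002
P(4) = 0.05881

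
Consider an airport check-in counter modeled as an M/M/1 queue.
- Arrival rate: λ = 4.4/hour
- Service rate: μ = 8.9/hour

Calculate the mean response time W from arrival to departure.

First, compute utilization: ρ = λ/μ = 4.4/8.9 = 0.4944
For M/M/1: W = 1/(μ-λ)
W = 1/(8.9-4.4) = 1/4.50
W = 0.2222 hours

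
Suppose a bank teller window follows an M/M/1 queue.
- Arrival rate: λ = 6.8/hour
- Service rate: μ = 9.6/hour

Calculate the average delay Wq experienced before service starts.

First, compute utilization: ρ = λ/μ = 6.8/9.6 = 0.7083
For M/M/1: Wq = λ/(μ(μ-λ))
Wq = 6.8/(9.6 × (9.6-6.8))
Wq = 6.8/(9.6 × 2.80)
Wq = 0.2530 hours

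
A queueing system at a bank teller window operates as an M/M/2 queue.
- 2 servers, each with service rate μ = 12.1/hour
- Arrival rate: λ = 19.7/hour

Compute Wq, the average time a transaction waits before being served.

Traffic intensity: ρ = λ/(cμ) = 19.7/(2×12.1) = 0.8140
Since ρ = 0.8140 < 1, system is stable.
Offered load a = λ/μ = cρ = 19.7/12.1 = 1.6281
P₀ = [ Σₙ₌₀^1 aⁿ/n! + a^2/(2!(1-ρ)) ]⁻¹
Σ = a^0/0! + a^1/1! = 1.0000 + 1.6281 = 2.6281
a^2/(2!(1-ρ)) = 2.6507/(2 × 0.18595) = 7.1275
P₀ = 1/(2.6281 + 7.1275) = 0.1025
Lq = P₀·a^2·ρ / (2!(1-ρ)²) = 0.102506 × 2.65071 × 0.814050 / (2 × 0.0345776) = 3.1984
Wq = Lq/λ = 3.1984/19.7 = 0.1624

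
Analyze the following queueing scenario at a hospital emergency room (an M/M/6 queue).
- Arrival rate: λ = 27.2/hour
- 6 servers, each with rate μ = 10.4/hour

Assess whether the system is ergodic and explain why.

Stability requires ρ = λ/(cμ) < 1
ρ = 27.2/(6 × 10.4) = 27.2/62.40 = 0.4359
Since 0.4359 < 1, the system is STABLE.
The servers are busy 43.59% of the time.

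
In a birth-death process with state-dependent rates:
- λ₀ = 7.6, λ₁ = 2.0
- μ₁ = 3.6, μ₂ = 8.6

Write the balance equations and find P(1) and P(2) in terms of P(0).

Balance equations:
State 0: λ₀P₀ = μ₁P₁ → P₁ = (λ₀/μ₁)P₀ = (7.6/3.6)P₀ = 2.1111P₀
State 1: P₂ = (λ₀λ₁)/(μ₁μ₂)P₀ = (7.6×2.0)/(3.6×8.6)P₀ = 0.4910P₀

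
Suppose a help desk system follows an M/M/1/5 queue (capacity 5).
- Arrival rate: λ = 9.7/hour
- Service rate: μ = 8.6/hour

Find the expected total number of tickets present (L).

ρ = λ/μ = 9.7/8.6 = 1.12791
P₀ = (1-ρ)/(1-ρ^(K+1)) = (1-1.12791)/(1-1.12791^6) = -0.1279/-1.0590 = 0.1208
P_K = P₀×ρ^K = 0.1208 × 1.12791^5 = 0.1208 × 1.8255 = 0.2205
L = ρ[1 - (K+1)ρ^K + Kρ^(K+1)] / [(1-ρ)(1-ρ^(K+1))]
L = 1.12791 × (1 - 6×1.8254596 + 5×2.0589542) / ((1 - 1.12791) × (1 - 2.0589542)) = 2.8480 tickets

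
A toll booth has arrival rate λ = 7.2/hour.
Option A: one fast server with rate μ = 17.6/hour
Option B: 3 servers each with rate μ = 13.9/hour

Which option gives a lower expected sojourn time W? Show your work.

Option A: single server μ = 17.6 (M/M/1)
  ρ_A = 7.2/17.6 = 0.4091
  W_A = 1/(μ-λ) = 1/(17.6-7.2) = 1/10.40 = 0.09615

Option B: 3 servers μ = 13.9 (M/M/3)
  ρ_B = λ/(cμ) = 7.2/(3×13.9) = 0.1727
  Offered load a = λ/μ = cρ = 7.2/13.9 = 0.5180
  P₀ = [ Σₙ₌₀^2 aⁿ/n! + a^3/(3!(1-ρ)) ]⁻¹
  Σ = a^0/0! + a^1/1! + a^2/2! = 1.0000 + 0.51799 + 0.13415 = 1.6521
  a^3/(3!(1-ρ)) = 0.1390/(6 × 0.8273) = 0.02800
  P₀ = 1/(1.6521 + 0.02800) = 0.5952
  Lq = P₀·a^3·ρ / (3!(1-ρ)²) = 0.59519 × 0.13898 × 0.17266 / (6 × 0.68449) = 0.003478
  Wq_B = Lq/λ = 0.0034777/7.2 = 0.00048301
  W_B = Wq_B + 1/μ = 0.00048301 + 0.071942 = 0.07243

Since W_B = 0.07243 < W_A = 0.09615, Option B (multiple servers) has the shorter time in system.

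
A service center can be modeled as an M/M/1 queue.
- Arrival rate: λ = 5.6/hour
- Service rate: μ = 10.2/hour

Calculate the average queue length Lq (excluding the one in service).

ρ = λ/μ = 5.6/10.2 = 0.5490
For M/M/1: Lq = λ²/(μ(μ-λ))
Lq = 31.36/(10.2 × 4.60)
Lq = 0.6684 customers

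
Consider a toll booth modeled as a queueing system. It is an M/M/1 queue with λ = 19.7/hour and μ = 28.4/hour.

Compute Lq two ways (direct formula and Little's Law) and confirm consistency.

Method 1 (direct): Lq = λ²/(μ(μ-λ)) = 388.09/(28.4 × 8.70) = 1.5707

Method 2 (Little's Law):
W = 1/(μ-λ) = 1/8.70 = 0.11494
Wq = W - 1/μ = 0.11494 - 0.035211 = 0.07973
Lq = λWq = 19.7 × 0.07973 = 1.5707 ✔ (matches Method 1)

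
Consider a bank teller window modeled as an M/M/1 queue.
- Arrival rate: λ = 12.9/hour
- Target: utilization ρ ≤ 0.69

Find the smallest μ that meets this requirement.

ρ = λ/μ, so μ = λ/ρ
μ ≥ 12.9/0.69 = 18.6957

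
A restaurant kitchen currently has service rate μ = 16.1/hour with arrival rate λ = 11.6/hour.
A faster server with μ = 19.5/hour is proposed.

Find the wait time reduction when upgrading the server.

System 1: ρ₁ = 11.6/16.1 = 0.7205, W₁ = 1/(16.1-11.6) = 0.22222
System 2: ρ₂ = 11.6/19.5 = 0.5949, W₂ = 1/(19.5-11.6) = 0.12658
Improvement: (W₁-W₂)/W₁ = (0.22222-0.12658)/0.22222 = 43.04%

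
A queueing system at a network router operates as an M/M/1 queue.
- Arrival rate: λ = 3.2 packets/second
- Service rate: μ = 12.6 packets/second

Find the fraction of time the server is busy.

Server utilization: ρ = λ/μ
ρ = 3.2/12.6 = 0.2540
The server is busy 25.40% of the time.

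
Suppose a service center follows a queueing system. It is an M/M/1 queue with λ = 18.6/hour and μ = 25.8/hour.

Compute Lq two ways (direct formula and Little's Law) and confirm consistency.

Method 1 (direct): Lq = λ²/(μ(μ-λ)) = 345.96/(25.8 × 7.20) = 1.8624

Method 2 (Little's Law):
W = 1/(μ-λ) = 1/7.20 = 0.13889
Wq = W - 1/μ = 0.13889 - 0.038760 = 0.10013
Lq = λWq = 18.6 × 0.10013 = 1.8624 ✔ (matches Method 1)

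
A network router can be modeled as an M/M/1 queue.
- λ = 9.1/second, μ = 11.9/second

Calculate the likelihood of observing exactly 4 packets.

ρ = λ/μ = 9.1/11.9 = 0.7647
P(n) = (1-ρ)ρⁿ
P(4) = (1-0.7647) × 0.7647^4
P(4) = 0.23530 × 0.34195
P(4) = 0.08046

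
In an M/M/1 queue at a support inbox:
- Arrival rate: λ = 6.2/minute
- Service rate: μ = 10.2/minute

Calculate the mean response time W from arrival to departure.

First, compute utilization: ρ = λ/μ = 6.2/10.2 = 0.6078
For M/M/1: W = 1/(μ-λ)
W = 1/(10.2-6.2) = 1/4.00
W = 0.2500 minutes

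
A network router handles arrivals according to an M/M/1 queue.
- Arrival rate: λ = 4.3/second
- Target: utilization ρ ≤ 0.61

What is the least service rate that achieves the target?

ρ = λ/μ, so μ = λ/ρ
μ ≥ 4.3/0.61 = 7.0492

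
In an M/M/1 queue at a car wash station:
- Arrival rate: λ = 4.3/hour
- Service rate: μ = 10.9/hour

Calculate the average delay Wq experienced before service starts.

First, compute utilization: ρ = λ/μ = 4.3/10.9 = 0.3945
For M/M/1: Wq = λ/(μ(μ-λ))
Wq = 4.3/(10.9 × (10.9-4.3))
Wq = 4.3/(10.9 × 6.60)
Wq = 0.05977 hours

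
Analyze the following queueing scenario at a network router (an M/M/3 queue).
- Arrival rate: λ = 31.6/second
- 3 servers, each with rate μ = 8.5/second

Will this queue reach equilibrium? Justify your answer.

Stability requires ρ = λ/(cμ) < 1
ρ = 31.6/(3 × 8.5) = 31.6/25.50 = 1.2392
Since 1.2392 ≥ 1, the system is UNSTABLE.
Need c > λ/μ = 31.6/8.5 = 3.72.
Minimum servers needed: c = 4.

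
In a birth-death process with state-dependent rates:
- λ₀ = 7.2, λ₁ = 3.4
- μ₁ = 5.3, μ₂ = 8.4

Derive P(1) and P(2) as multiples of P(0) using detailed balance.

Balance equations:
State 0: λ₀P₀ = μ₁P₁ → P₁ = (λ₀/μ₁)P₀ = (7.2/5.3)P₀ = 1.3585P₀
State 1: P₂ = (λ₀λ₁)/(μ₁μ₂)P₀ = (7.2×3.4)/(5.3×8.4)P₀ = 0.5499P₀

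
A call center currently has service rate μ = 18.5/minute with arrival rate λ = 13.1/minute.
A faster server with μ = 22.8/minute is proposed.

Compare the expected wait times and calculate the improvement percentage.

System 1: ρ₁ = 13.1/18.5 = 0.7081, W₁ = 1/(18.5-13.1) = 0.1852
System 2: ρ₂ = 13.1/22.8 = 0.5746, W₂ = 1/(22.8-13.1) = 0.1031
Improvement: (W₁-W₂)/W₁ = (0.1852-0.1031)/0.1852 = 44.33%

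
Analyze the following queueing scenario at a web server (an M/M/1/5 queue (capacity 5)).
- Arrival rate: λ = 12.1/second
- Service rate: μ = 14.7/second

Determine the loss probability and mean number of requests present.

ρ = λ/μ = 12.1/14.7 = 0.82313
P₀ = (1-ρ)/(1-ρ^(K+1)) = (1-0.82313)/(1-0.82313^6) = 0.1769/0.6890 = 0.2567
P_K = P₀×ρ^K = 0.2567 × 0.82313^5 = 0.2567 × 0.3779 = 0.09701
Blocking probability P_5 = 0.09701 (9.70%)
L = ρ[1 - (K+1)ρ^K + Kρ^(K+1)] / [(1-ρ)(1-ρ^(K+1))]
L = 0.82313 × (1 - 6×0.377870 + 5×0.311036) / ((1 - 0.82313) × (1 - 0.311036)) = 1.9451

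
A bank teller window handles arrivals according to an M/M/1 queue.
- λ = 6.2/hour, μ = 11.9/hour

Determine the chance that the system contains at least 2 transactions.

ρ = λ/μ = 6.2/11.9 = 0.5210
P(N ≥ n) = ρⁿ
P(N ≥ 2) = 0.5210^2
P(N ≥ 2) = 0.2714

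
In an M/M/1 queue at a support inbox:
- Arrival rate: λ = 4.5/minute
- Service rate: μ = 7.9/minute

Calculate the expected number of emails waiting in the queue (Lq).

ρ = λ/μ = 4.5/7.9 = 0.5696
For M/M/1: Lq = λ²/(μ(μ-λ))
Lq = 20.25/(7.9 × 3.40)
Lq = 0.7539 emails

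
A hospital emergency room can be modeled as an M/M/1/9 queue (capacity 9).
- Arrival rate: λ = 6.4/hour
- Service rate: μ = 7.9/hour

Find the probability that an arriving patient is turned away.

ρ = λ/μ = 6.4/7.9 = 0.81013
P₀ = (1-ρ)/(1-ρ^(K+1)) = (1-0.81013)/(1-0.81013^10) = 0.1899/0.8782 = 0.2162
P_K = P₀×ρ^K = 0.21620 × 0.81013^9 = 0.21620 × 0.15031 = 0.03250
Blocking probability = 3.25%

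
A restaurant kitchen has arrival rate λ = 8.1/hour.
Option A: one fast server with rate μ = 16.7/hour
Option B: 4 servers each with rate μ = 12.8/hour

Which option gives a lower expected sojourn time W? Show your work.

Option A: single server μ = 16.7 (M/M/1)
  ρ_A = 8.1/16.7 = 0.4850
  W_A = 1/(μ-λ) = 1/(16.7-8.1) = 1/8.60 = 0.1163

Option B: 4 servers μ = 12.8 (M/M/4)
  ρ_B = λ/(cμ) = 8.1/(4×12.8) = 0.1582
  Offered load a = λ/μ = cρ = 8.1/12.8 = 0.6328
  P₀ = [ Σₙ₌₀^3 aⁿ/n! + a^4/(4!(1-ρ)) ]⁻¹
  Σ = a^0/0! + a^1/1! + a^2/2! + a^3/3! = 1.0000 + 0.63281 + 0.20023 + 0.042235 = 1.8753
  a^4/(4!(1-ρ)) = 0.16036/(24 × 0.84180) = 0.007937
  P₀ = 1/(1.8753 + 0.007937) = 0.5310
  Lq = P₀·a^4·ρ / (4!(1-ρ)²) = 0.53101 × 0.16036 × 0.15820 / (24 × 0.70862) = 0.0007921
  Wq_B = Lq/λ = 0.0007921/8.1 = 0.00009779
  W_B = Wq_B + 1/μ = 0.00009779 + 0.07812 = 0.07822

Since W_B = 0.07822 < W_A = 0.1163, Option B (multiple servers) has the shorter time in system.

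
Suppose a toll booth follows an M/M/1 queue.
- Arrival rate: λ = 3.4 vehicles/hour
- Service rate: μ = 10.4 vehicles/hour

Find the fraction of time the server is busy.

Server utilization: ρ = λ/μ
ρ = 3.4/10.4 = 0.3269
The server is busy 32.69% of the time.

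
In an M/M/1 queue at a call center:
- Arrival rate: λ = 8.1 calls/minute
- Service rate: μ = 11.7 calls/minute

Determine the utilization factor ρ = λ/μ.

Server utilization: ρ = λ/μ
ρ = 8.1/11.7 = 0.6923
The server is busy 69.23% of the time.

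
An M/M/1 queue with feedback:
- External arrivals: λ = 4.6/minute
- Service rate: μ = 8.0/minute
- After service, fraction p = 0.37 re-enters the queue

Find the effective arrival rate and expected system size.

Effective arrival rate: λ_eff = λ/(1-p) = 4.6/(1-0.37) = 4.6/0.63 = 7.301587
ρ = λ_eff/μ = 7.301587/8.0 = 0.912698
L = ρ/(1-ρ) = 0.912698/(1-0.912698) = 10.4545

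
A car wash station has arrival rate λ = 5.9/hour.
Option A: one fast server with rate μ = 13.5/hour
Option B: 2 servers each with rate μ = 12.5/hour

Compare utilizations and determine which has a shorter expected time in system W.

Option A: single server μ = 13.5 (M/M/1)
  ρ_A = 5.9/13.5 = 0.4370
  W_A = 1/(μ-λ) = 1/(13.5-5.9) = 1/7.60 = 0.1316

Option B: 2 servers μ = 12.5 (M/M/2)
  ρ_B = λ/(cμ) = 5.9/(2×12.5) = 0.2360
  Offered load a = λ/μ = cρ = 5.9/12.5 = 0.4720
  P₀ = [ Σₙ₌₀^1 aⁿ/n! + a^2/(2!(1-ρ)) ]⁻¹
  Σ = a^0/0! + a^1/1! = 1.0000 + 0.4720 = 1.4720
  a^2/(2!(1-ρ)) = 0.2228/(2 × 0.7640) = 0.1458
  P₀ = 1/(1.4720 + 0.1458) = 0.6181
  Lq = P₀·a^2·ρ / (2!(1-ρ)²) = 0.6181 × 0.2228 × 0.2360 / (2 × 0.5837) = 0.02784
  Wq_B = Lq/λ = 0.027839/5.9 = 0.004718
  W_B = Wq_B + 1/μ = 0.004718 + 0.08000 = 0.08472

Since W_B = 0.08472 < W_A = 0.1316, Option B (multiple servers) has the shorter time in system.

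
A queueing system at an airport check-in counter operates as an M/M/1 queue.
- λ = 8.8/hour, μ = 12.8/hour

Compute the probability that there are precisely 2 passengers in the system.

ρ = λ/μ = 8.8/12.8 = 0.6875
P(n) = (1-ρ)ρⁿ
P(2) = (1-0.6875) × 0.6875^2
P(2) = 0.3125 × 0.4727
P(2) = 0.1477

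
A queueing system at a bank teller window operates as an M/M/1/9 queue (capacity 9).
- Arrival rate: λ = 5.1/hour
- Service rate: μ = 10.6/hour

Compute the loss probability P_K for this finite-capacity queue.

ρ = λ/μ = 5.1/10.6 = 0.48113
P₀ = (1-ρ)/(1-ρ^(K+1)) = (1-0.48113)/(1-0.48113^10) = 0.51887/0.99934 = 0.5192
P_K = P₀×ρ^K = 0.51922 × 0.48113^9 = 0.51922 × 0.0013815 = 0.0007173
Blocking probability = 0.07173%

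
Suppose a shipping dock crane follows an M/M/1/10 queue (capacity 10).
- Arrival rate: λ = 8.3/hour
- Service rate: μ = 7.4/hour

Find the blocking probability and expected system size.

ρ = λ/μ = 8.3/7.4 = 1.12162
P₀ = (1-ρ)/(1-ρ^(K+1)) = (1-1.12162)/(1-1.12162^11) = -0.12162/-2.5343 = 0.04799
P_K = P₀×ρ^K = 0.04799 × 1.12162^10 = 0.04799 × 3.1511 = 0.1512
Blocking probability P_10 = 0.1512 (15.12%)
L = ρ[1 - (K+1)ρ^K + Kρ^(K+1)] / [(1-ρ)(1-ρ^(K+1))]
L = 1.12162 × (1 - 11×3.151066 + 10×3.534298) / ((1 - 1.12162) × (1 - 3.534298)) = 6.1181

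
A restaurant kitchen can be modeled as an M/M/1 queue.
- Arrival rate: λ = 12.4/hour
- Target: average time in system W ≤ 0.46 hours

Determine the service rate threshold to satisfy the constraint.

For M/M/1: W = 1/(μ-λ)
Need W ≤ 0.46, so 1/(μ-λ) ≤ 0.46
μ - λ ≥ 1/0.46 = 2.1739
μ ≥ 12.4 + 2.1739 = 14.5739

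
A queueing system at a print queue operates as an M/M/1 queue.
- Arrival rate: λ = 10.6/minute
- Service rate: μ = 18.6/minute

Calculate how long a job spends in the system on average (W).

First, compute utilization: ρ = λ/μ = 10.6/18.6 = 0.5699
For M/M/1: W = 1/(μ-λ)
W = 1/(18.6-10.6) = 1/8.00
W = 0.1250 minutes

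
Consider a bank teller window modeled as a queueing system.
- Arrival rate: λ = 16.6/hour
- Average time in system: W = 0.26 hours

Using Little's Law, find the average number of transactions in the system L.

Little's Law: L = λW
L = 16.6 × 0.26 = 4.3160 transactions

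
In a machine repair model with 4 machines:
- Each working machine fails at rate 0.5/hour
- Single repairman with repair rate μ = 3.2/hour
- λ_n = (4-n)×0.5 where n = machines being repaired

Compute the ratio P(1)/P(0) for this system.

P(1)/P(0) = ∏_{i=0}^{1-1} λ_i/μ_{i+1}
= (4-0)×0.5/3.2
= 0.6250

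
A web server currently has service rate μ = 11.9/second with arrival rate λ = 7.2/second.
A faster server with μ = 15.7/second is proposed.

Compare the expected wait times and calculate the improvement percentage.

System 1: ρ₁ = 7.2/11.9 = 0.6050, W₁ = 1/(11.9-7.2) = 0.21277
System 2: ρ₂ = 7.2/15.7 = 0.4586, W₂ = 1/(15.7-7.2) = 0.11765
Improvement: (W₁-W₂)/W₁ = (0.21277-0.11765)/0.21277 = 44.71%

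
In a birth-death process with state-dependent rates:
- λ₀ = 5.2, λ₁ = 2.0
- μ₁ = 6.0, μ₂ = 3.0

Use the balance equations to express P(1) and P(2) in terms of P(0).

Balance equations:
State 0: λ₀P₀ = μ₁P₁ → P₁ = (λ₀/μ₁)P₀ = (5.2/6.0)P₀ = 0.8667P₀
State 1: P₂ = (λ₀λ₁)/(μ₁μ₂)P₀ = (5.2×2.0)/(6.0×3.0)P₀ = 0.5778P₀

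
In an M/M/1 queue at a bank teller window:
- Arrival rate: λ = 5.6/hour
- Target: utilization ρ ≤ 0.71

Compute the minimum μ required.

ρ = λ/μ, so μ = λ/ρ
μ ≥ 5.6/0.71 = 7.8873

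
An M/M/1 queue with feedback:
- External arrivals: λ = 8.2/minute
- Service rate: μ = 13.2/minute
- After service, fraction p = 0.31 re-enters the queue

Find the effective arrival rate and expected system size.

Effective arrival rate: λ_eff = λ/(1-p) = 8.2/(1-0.31) = 8.2/0.69 = 11.884058
ρ = λ_eff/μ = 11.884058/13.2 = 0.900307
L = ρ/(1-ρ) = 0.900307/(1-0.900307) = 9.0308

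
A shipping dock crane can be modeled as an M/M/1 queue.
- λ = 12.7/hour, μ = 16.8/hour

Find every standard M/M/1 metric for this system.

Step 1: ρ = λ/μ = 12.7/16.8 = 0.7560
Step 2: L = λ/(μ-λ) = 12.7/4.10 = 3.0976
Step 3: Lq = λ²/(μ(μ-λ)) = 161.29/(16.8×4.10) = 2.3416
Step 4: W = 1/(μ-λ) = 1/4.10 = 0.243902
Step 5: Wq = λ/(μ(μ-λ)) = 12.7/(16.8×4.10) = 0.1844
Step 6: P(0) = 1-ρ = 0.2440
Verify: L = λW = 12.7×0.243902 = 3.0976 ✔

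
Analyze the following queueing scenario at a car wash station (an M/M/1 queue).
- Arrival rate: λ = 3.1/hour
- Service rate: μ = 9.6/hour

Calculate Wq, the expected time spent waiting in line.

First, compute utilization: ρ = λ/μ = 3.1/9.6 = 0.3229
For M/M/1: Wq = λ/(μ(μ-λ))
Wq = 3.1/(9.6 × (9.6-3.1))
Wq = 3.1/(9.6 × 6.50)
Wq = 0.04968 hours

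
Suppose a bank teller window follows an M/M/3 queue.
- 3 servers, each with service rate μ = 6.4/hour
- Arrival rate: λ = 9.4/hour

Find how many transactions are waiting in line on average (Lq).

Traffic intensity: ρ = λ/(cμ) = 9.4/(3×6.4) = 0.4896
Since ρ = 0.4896 < 1, system is stable.
Offered load a = λ/μ = cρ = 9.4/6.4 = 1.4688
P₀ = [ Σₙ₌₀^2 aⁿ/n! + a^3/(3!(1-ρ)) ]⁻¹
Σ = a^0/0! + a^1/1! + a^2/2! = 1.0000 + 1.4688 + 1.0786 = 3.5474
a^3/(3!(1-ρ)) = 3.1684/(6 × 0.5104) = 1.0346
P₀ = 1/(3.5474 + 1.0346) = 0.2182
Lq = P₀·a^3·ρ / (3!(1-ρ)²) = 0.2182 × 3.1684 × 0.4896 / (6 × 0.2605) = 0.2166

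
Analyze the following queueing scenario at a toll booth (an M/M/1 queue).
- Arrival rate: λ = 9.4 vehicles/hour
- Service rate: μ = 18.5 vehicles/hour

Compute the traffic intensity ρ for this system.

Server utilization: ρ = λ/μ
ρ = 9.4/18.5 = 0.5081
The server is busy 50.81% of the time.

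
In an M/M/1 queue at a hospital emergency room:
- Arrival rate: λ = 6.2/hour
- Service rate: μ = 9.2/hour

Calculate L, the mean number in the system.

ρ = λ/μ = 6.2/9.2 = 0.6739
For M/M/1: L = λ/(μ-λ)
L = 6.2/(9.2-6.2) = 6.2/3.00
L = 2.0667 patients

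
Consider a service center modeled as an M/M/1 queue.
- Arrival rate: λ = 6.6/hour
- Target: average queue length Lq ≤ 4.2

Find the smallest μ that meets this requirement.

For M/M/1: Lq = λ²/(μ(μ-λ))
Need Lq ≤ 4.2, i.e. μ(μ-λ) ≥ λ²/4.2
μ² - 6.6μ - 43.56/4.2 ≥ 0  →  μ² - 6.6μ - 10.37143 ≥ 0
Quadratic formula (positive root): μ = [λ + √(λ² + 4×10.37143)]/2
Discriminant: 43.56 + 4×10.37143 = 85.0457, √85.0457 = 9.2220
μ ≥ (6.6 + 9.2220)/2 = 7.9110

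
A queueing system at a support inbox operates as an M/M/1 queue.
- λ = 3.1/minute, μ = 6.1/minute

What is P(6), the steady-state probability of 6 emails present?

ρ = λ/μ = 3.1/6.1 = 0.5082
P(n) = (1-ρ)ρⁿ
P(6) = (1-0.5082) × 0.5082^6
P(6) = 0.49180 × 0.017227
P(6) = 0.008472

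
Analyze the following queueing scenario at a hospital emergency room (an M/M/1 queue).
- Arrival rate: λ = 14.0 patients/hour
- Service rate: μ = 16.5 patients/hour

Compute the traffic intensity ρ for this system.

Server utilization: ρ = λ/μ
ρ = 14.0/16.5 = 0.8485
The server is busy 84.85% of the time.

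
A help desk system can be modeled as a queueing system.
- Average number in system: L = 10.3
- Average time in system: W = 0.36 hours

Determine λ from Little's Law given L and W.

Little's Law: L = λW, so λ = L/W
λ = 10.3/0.36 = 28.6111 tickets/hour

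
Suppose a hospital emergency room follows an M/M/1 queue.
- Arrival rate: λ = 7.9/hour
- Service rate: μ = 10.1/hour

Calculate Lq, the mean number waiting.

ρ = λ/μ = 7.9/10.1 = 0.7822
For M/M/1: Lq = λ²/(μ(μ-λ))
Lq = 62.41/(10.1 × 2.20)
Lq = 2.8087 patients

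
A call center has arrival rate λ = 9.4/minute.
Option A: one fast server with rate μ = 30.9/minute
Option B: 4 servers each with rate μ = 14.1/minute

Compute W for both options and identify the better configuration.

Option A: single server μ = 30.9 (M/M/1)
  ρ_A = 9.4/30.9 = 0.3042
  W_A = 1/(μ-λ) = 1/(30.9-9.4) = 1/21.50 = 0.04651

Option B: 4 servers μ = 14.1 (M/M/4)
  ρ_B = λ/(cμ) = 9.4/(4×14.1) = 0.1667
  Offered load a = λ/μ = cρ = 9.4/14.1 = 0.6667
  P₀ = [ Σₙ₌₀^3 aⁿ/n! + a^4/(4!(1-ρ)) ]⁻¹
  Σ = a^0/0! + a^1/1! + a^2/2! + a^3/3! = 1.0000 + 0.6667 + 0.2222 + 0.04938 = 1.9383
  a^4/(4!(1-ρ)) = 0.19753/(24 × 0.83333) = 0.009877
  P₀ = 1/(1.9383 + 0.009877) = 0.5133
  Lq = P₀·a^4·ρ / (4!(1-ρ)²) = 0.5133 × 0.1975 × 0.1667 / (24 × 0.6944) = 0.001014
  Wq_B = Lq/λ = 0.001014/9.4 = 0.0001079
  W_B = Wq_B + 1/μ = 0.0001079 + 0.07092 = 0.07103

Since W_A = 0.04651 < W_B = 0.07103, Option A (single fast server) has the shorter time in system.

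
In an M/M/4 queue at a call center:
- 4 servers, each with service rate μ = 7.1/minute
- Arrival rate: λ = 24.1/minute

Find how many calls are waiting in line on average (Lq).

Traffic intensity: ρ = λ/(cμ) = 24.1/(4×7.1) = 0.8486
Since ρ = 0.8486 < 1, system is stable.
Offered load a = λ/μ = cρ = 24.1/7.1 = 3.3944
P₀ = [ Σₙ₌₀^3 aⁿ/n! + a^4/(4!(1-ρ)) ]⁻¹
Σ = a^0/0! + a^1/1! + a^2/2! + a^3/3! = 1.00000 + 3.39437 + 5.76086 + 6.51816 = 16.6734
a^4/(4!(1-ρ)) = 132.7501/(24 × 0.1514085) = 36.5320
P₀ = 1/(16.6734 + 36.5320) = 0.01880
Lq = P₀·a^4·ρ / (4!(1-ρ)²) = 0.0187951 × 132.7501 × 0.848592 / (24 × 0.0229245) = 3.8483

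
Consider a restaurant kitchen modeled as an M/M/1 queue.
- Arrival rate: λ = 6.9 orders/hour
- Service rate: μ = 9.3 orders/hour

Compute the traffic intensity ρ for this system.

Server utilization: ρ = λ/μ
ρ = 6.9/9.3 = 0.7419
The server is busy 74.19% of the time.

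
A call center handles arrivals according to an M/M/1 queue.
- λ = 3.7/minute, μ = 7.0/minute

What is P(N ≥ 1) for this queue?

ρ = λ/μ = 3.7/7.0 = 0.5286
P(N ≥ n) = ρⁿ
P(N ≥ 1) = 0.5286^1
P(N ≥ 1) = 0.5286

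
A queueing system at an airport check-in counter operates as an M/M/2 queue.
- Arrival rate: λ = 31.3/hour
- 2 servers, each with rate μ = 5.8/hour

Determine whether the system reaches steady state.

Stability requires ρ = λ/(cμ) < 1
ρ = 31.3/(2 × 5.8) = 31.3/11.60 = 2.6983
Since 2.6983 ≥ 1, the system is UNSTABLE.
Need c > λ/μ = 31.3/5.8 = 5.40.
Minimum servers needed: c = 6.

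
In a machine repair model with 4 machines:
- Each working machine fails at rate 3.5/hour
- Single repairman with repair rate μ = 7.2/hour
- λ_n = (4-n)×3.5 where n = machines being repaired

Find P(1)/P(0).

P(1)/P(0) = ∏_{i=0}^{1-1} λ_i/μ_{i+1}
= (4-0)×3.5/7.2
= 1.9444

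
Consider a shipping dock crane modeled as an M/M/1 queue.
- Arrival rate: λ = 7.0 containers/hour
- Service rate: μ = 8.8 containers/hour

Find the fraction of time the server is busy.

Server utilization: ρ = λ/μ
ρ = 7.0/8.8 = 0.7955
The server is busy 79.55% of the time.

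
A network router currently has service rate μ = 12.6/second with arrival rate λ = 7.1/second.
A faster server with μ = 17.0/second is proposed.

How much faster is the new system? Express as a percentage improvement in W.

System 1: ρ₁ = 7.1/12.6 = 0.5635, W₁ = 1/(12.6-7.1) = 0.1818
System 2: ρ₂ = 7.1/17.0 = 0.4176, W₂ = 1/(17.0-7.1) = 0.1010
Improvement: (W₁-W₂)/W₁ = (0.1818-0.1010)/0.1818 = 44.44%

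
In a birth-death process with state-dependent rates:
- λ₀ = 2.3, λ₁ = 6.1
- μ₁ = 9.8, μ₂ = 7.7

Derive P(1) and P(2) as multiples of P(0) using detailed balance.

Balance equations:
State 0: λ₀P₀ = μ₁P₁ → P₁ = (λ₀/μ₁)P₀ = (2.3/9.8)P₀ = 0.2347P₀
State 1: P₂ = (λ₀λ₁)/(μ₁μ₂)P₀ = (2.3×6.1)/(9.8×7.7)P₀ = 0.1859P₀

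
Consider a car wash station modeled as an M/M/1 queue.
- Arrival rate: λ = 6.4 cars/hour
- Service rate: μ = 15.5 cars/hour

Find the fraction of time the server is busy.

Server utilization: ρ = λ/μ
ρ = 6.4/15.5 = 0.4129
The server is busy 41.29% of the time.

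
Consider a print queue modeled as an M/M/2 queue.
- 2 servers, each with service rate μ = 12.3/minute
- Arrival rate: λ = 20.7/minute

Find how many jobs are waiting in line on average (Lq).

Traffic intensity: ρ = λ/(cμ) = 20.7/(2×12.3) = 0.8415
Since ρ = 0.8415 < 1, system is stable.
Offered load a = λ/μ = cρ = 20.7/12.3 = 1.6829
P₀ = [ Σₙ₌₀^1 aⁿ/n! + a^2/(2!(1-ρ)) ]⁻¹
Σ = a^0/0! + a^1/1! = 1.0000 + 1.6829 = 2.6829
a^2/(2!(1-ρ)) = 2.832243/(2 × 0.1585366) = 8.9325
P₀ = 1/(2.6829 + 8.9325) = 0.08609
Lq = P₀·a^2·ρ / (2!(1-ρ)²) = 0.0860927 × 2.83224 × 0.841463 / (2 × 0.0251338) = 4.0817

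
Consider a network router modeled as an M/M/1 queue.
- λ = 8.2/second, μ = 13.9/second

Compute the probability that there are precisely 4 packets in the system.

ρ = λ/μ = 8.2/13.9 = 0.58993
P(n) = (1-ρ)ρⁿ
P(4) = (1-0.58993) × 0.58993^4
P(4) = 0.41007 × 0.12112
P(4) = 0.04967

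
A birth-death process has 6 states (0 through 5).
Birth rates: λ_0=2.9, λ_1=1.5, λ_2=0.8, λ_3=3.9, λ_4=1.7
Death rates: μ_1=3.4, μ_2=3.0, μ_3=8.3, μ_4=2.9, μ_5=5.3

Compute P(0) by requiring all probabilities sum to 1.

Ratios P(n)/P(0) = (λ₀···λₙ₋₁)/(μ₁···μₙ):
P(1)/P(0) = (2.9)/(3.4) = 0.8529
P(2)/P(0) = (2.9×1.5)/(3.4×3.0) = 0.4265
P(3)/P(0) = (2.9×1.5×0.8)/(3.4×3.0×8.3) = 0.04111
P(4)/P(0) = (2.9×1.5×0.8×3.9)/(3.4×3.0×8.3×2.9) = 0.05528
P(5)/P(0) = (2.9×1.5×0.8×3.9×1.7)/(3.4×3.0×8.3×2.9×5.3) = 0.01773

Normalization: ∑ P(n) = 1
P(0) × (1.0000 + 0.8529 + 0.4265 + 0.04111 + 0.05528 + 0.01773) = 1
P(0) × 2.3935 = 1
P(0) = 1/2.3935 = 0.4178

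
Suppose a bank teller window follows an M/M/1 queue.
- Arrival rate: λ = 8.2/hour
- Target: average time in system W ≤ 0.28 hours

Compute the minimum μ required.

For M/M/1: W = 1/(μ-λ)
Need W ≤ 0.28, so 1/(μ-λ) ≤ 0.28
μ - λ ≥ 1/0.28 = 3.5714
μ ≥ 8.2 + 3.5714 = 11.7714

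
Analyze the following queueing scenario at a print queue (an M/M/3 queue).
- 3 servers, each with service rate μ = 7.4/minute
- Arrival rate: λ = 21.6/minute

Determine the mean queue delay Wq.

Traffic intensity: ρ = λ/(cμ) = 21.6/(3×7.4) = 0.9730
Since ρ = 0.9730 < 1, system is stable.
Offered load a = λ/μ = cρ = 21.6/7.4 = 2.9189
P₀ = [ Σₙ₌₀^2 aⁿ/n! + a^3/(3!(1-ρ)) ]⁻¹
Σ = a^0/0! + a^1/1! + a^2/2! = 1.00000 + 2.91892 + 4.26004 = 8.1790
a^3/(3!(1-ρ)) = 24.86945/(6 × 0.02702703) = 153.3616
P₀ = 1/(8.1790 + 153.3616) = 0.006190
Lq = P₀·a^3·ρ / (3!(1-ρ)²) = 0.00619040 × 24.8694 × 0.972973 / (6 × 0.000730460) = 34.1773
Wq = Lq/λ = 34.1773/21.6 = 1.5823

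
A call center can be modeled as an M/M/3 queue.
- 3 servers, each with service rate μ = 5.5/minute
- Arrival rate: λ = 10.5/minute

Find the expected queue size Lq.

Traffic intensity: ρ = λ/(cμ) = 10.5/(3×5.5) = 0.6364
Since ρ = 0.6364 < 1, system is stable.
Offered load a = λ/μ = cρ = 10.5/5.5 = 1.9091
P₀ = [ Σₙ₌₀^2 aⁿ/n! + a^3/(3!(1-ρ)) ]⁻¹
Σ = a^0/0! + a^1/1! + a^2/2! = 1.0000 + 1.9091 + 1.8223 = 4.7314
a^3/(3!(1-ρ)) = 6.9579/(6 × 0.36364) = 3.1890
P₀ = 1/(4.7314 + 3.1890) = 0.1263
Lq = P₀·a^3·ρ / (3!(1-ρ)²) = 0.12626 × 6.9579 × 0.63636 / (6 × 0.13223) = 0.7046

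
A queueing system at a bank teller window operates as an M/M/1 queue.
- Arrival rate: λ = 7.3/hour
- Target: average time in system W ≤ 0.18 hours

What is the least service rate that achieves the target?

For M/M/1: W = 1/(μ-λ)
Need W ≤ 0.18, so 1/(μ-λ) ≤ 0.18
μ - λ ≥ 1/0.18 = 5.5556
μ ≥ 7.3 + 5.5556 = 12.8556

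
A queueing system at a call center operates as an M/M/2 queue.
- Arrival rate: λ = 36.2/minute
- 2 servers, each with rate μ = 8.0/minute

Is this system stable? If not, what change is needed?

Stability requires ρ = λ/(cμ) < 1
ρ = 36.2/(2 × 8.0) = 36.2/16.00 = 2.2625
Since 2.2625 ≥ 1, the system is UNSTABLE.
Need c > λ/μ = 36.2/8.0 = 4.53.
Minimum servers needed: c = 5.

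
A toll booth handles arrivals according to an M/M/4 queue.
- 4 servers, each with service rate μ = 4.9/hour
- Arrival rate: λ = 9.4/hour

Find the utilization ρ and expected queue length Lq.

Traffic intensity: ρ = λ/(cμ) = 9.4/(4×4.9) = 0.4796
Since ρ = 0.4796 < 1, system is stable.
Offered load a = λ/μ = cρ = 9.4/4.9 = 1.9184
P₀ = [ Σₙ₌₀^3 aⁿ/n! + a^4/(4!(1-ρ)) ]⁻¹
Σ = a^0/0! + a^1/1! + a^2/2! + a^3/3! = 1.0000 + 1.9184 + 1.8401 + 1.1766 = 5.9351
a^4/(4!(1-ρ)) = 13.5434/(24 × 0.5204) = 1.0844
P₀ = 1/(5.9351 + 1.0844) = 0.1425
Lq = P₀·a^4·ρ / (4!(1-ρ)²) = 0.1425 × 13.5434 × 0.4796 / (24 × 0.2708) = 0.1424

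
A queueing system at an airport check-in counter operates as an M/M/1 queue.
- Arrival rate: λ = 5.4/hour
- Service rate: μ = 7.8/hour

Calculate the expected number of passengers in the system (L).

ρ = λ/μ = 5.4/7.8 = 0.6923
For M/M/1: L = λ/(μ-λ)
L = 5.4/(7.8-5.4) = 5.4/2.40
L = 2.2500 passengers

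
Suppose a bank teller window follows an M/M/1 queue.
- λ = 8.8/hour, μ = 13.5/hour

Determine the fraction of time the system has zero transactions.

ρ = λ/μ = 8.8/13.5 = 0.6519
P(0) = 1 - ρ = 1 - 0.6519 = 0.3481
The server is idle 34.81% of the time.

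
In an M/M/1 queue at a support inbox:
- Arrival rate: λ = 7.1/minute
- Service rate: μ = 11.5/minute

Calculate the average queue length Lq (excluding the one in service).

ρ = λ/μ = 7.1/11.5 = 0.6174
For M/M/1: Lq = λ²/(μ(μ-λ))
Lq = 50.41/(11.5 × 4.40)
Lq = 0.9962 emails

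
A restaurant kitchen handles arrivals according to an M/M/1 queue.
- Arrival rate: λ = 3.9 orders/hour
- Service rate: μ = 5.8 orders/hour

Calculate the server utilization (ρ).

Server utilization: ρ = λ/μ
ρ = 3.9/5.8 = 0.6724
The server is busy 67.24% of the time.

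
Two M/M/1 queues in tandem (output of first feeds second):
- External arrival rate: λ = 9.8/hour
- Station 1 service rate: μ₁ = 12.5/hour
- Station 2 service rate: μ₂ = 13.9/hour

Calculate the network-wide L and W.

By Jackson's theorem, each station behaves as independent M/M/1.
Station 1: ρ₁ = 9.8/12.5 = 0.7840, L₁ = ρ₁/(1-ρ₁) = λ/(μ₁-λ) = 9.8/2.70 = 3.62963
Station 2: ρ₂ = 9.8/13.9 = 0.7050, L₂ = ρ₂/(1-ρ₂) = λ/(μ₂-λ) = 9.8/4.10 = 2.39024
Total: L = L₁ + L₂ = 3.62963 + 2.39024 = 6.0199
W = L/λ = 6.0199/9.8 = 0.6143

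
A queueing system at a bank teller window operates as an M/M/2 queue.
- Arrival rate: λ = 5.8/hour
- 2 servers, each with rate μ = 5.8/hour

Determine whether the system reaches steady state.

Stability requires ρ = λ/(cμ) < 1
ρ = 5.8/(2 × 5.8) = 5.8/11.60 = 0.5000
Since 0.5000 < 1, the system is STABLE.
The servers are busy 50.00% of the time.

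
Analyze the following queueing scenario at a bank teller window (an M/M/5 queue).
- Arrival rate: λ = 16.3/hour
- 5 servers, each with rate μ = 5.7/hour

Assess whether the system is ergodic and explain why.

Stability requires ρ = λ/(cμ) < 1
ρ = 16.3/(5 × 5.7) = 16.3/28.50 = 0.5719
Since 0.5719 < 1, the system is STABLE.
The servers are busy 57.19% of the time.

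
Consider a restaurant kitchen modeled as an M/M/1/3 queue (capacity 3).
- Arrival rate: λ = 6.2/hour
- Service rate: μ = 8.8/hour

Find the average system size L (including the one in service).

ρ = λ/μ = 6.2/8.8 = 0.70455
P₀ = (1-ρ)/(1-ρ^(K+1)) = (1-0.70455)/(1-0.70455^4) = 0.29545/0.75360 = 0.3921
P_K = P₀×ρ^K = 0.3921 × 0.70455^3 = 0.3921 × 0.3497 = 0.1371
L = ρ[1 - (K+1)ρ^K + Kρ^(K+1)] / [(1-ρ)(1-ρ^(K+1))]
L = 0.70455 × (1 - 4×0.34973 + 3×0.24640) / ((1 - 0.70455) × (1 - 0.24640)) = 1.0768 orders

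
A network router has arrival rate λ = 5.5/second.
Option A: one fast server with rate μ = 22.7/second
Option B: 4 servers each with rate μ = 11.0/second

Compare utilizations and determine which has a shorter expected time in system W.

Option A: single server μ = 22.7 (M/M/1)
  ρ_A = 5.5/22.7 = 0.2423
  W_A = 1/(μ-λ) = 1/(22.7-5.5) = 1/17.20 = 0.05814

Option B: 4 servers μ = 11.0 (M/M/4)
  ρ_B = λ/(cμ) = 5.5/(4×11.0) = 0.1250
  Offered load a = λ/μ = cρ = 5.5/11.0 = 0.5000
  P₀ = [ Σₙ₌₀^3 aⁿ/n! + a^4/(4!(1-ρ)) ]⁻¹
  Σ = a^0/0! + a^1/1! + a^2/2! + a^3/3! = 1.0000 + 0.5000 + 0.1250 + 0.02083 = 1.6458
  a^4/(4!(1-ρ)) = 0.06250/(24 × 0.8750) = 0.002976
  P₀ = 1/(1.6458 + 0.002976) = 0.6065
  Lq = P₀·a^4·ρ / (4!(1-ρ)²) = 0.6065 × 0.06250 × 0.1250 / (24 × 0.7656) = 0.0002579
  Wq_B = Lq/λ = 0.00025786/5.5 = 0.00004688
  W_B = Wq_B + 1/μ = 0.00004688 + 0.09091 = 0.09096

Since W_A = 0.05814 < W_B = 0.09096, Option A (single fast server) has the shorter time in system.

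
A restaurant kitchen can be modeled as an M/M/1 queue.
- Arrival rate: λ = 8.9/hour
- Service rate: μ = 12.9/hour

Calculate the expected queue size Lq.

ρ = λ/μ = 8.9/12.9 = 0.6899
For M/M/1: Lq = λ²/(μ(μ-λ))
Lq = 79.21/(12.9 × 4.00)
Lq = 1.5351 orders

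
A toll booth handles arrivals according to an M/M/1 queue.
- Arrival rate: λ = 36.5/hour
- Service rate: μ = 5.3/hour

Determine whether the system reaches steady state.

Stability requires ρ = λ/(cμ) < 1
ρ = 36.5/(1 × 5.3) = 36.5/5.30 = 6.8868
Since 6.8868 ≥ 1, the system is UNSTABLE.
Queue grows without bound. Need μ > λ = 36.5.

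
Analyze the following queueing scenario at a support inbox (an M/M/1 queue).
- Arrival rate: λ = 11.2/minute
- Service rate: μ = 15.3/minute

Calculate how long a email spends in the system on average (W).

First, compute utilization: ρ = λ/μ = 11.2/15.3 = 0.7320
For M/M/1: W = 1/(μ-λ)
W = 1/(15.3-11.2) = 1/4.10
W = 0.2439 minutes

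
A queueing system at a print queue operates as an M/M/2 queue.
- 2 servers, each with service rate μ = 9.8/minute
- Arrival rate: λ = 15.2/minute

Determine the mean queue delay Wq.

Traffic intensity: ρ = λ/(cμ) = 15.2/(2×9.8) = 0.7755
Since ρ = 0.7755 < 1, system is stable.
Offered load a = λ/μ = cρ = 15.2/9.8 = 1.5510
P₀ = [ Σₙ₌₀^1 aⁿ/n! + a^2/(2!(1-ρ)) ]⁻¹
Σ = a^0/0! + a^1/1! = 1.0000 + 1.5510 = 2.5510
a^2/(2!(1-ρ)) = 2.4057/(2 × 0.22449) = 5.3581
P₀ = 1/(2.5510 + 5.3581) = 0.1264
Lq = P₀·a^2·ρ / (2!(1-ρ)²) = 0.126437 × 2.40566 × 0.775510 / (2 × 0.0503957) = 2.3403
Wq = Lq/λ = 2.3403/15.2 = 0.1540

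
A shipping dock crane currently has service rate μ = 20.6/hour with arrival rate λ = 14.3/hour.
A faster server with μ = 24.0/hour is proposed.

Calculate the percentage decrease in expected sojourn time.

System 1: ρ₁ = 14.3/20.6 = 0.6942, W₁ = 1/(20.6-14.3) = 0.15873
System 2: ρ₂ = 14.3/24.0 = 0.5958, W₂ = 1/(24.0-14.3) = 0.10309
Improvement: (W₁-W₂)/W₁ = (0.15873-0.10309)/0.15873 = 35.05%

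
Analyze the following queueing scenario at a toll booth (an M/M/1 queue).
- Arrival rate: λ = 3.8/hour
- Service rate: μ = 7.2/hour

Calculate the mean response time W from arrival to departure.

First, compute utilization: ρ = λ/μ = 3.8/7.2 = 0.5278
For M/M/1: W = 1/(μ-λ)
W = 1/(7.2-3.8) = 1/3.40
W = 0.2941 hours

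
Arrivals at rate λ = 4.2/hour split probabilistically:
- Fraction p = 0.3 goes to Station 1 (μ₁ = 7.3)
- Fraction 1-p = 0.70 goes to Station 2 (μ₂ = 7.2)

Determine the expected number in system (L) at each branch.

Effective rates: λ₁ = 4.2×0.3 = 1.26, λ₂ = 4.2×0.70 = 2.94
Station 1: ρ₁ = 1.26/7.3 = 0.1726, L₁ = ρ₁/(1-ρ₁) = 0.1726/(1-0.1726) = 0.2086
Station 2: ρ₂ = 2.94/7.2 = 0.40833, L₂ = ρ₂/(1-ρ₂) = 0.40833/(1-0.40833) = 0.6901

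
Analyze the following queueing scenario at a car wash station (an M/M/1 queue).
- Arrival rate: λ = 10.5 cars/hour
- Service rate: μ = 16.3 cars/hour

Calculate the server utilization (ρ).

Server utilization: ρ = λ/μ
ρ = 10.5/16.3 = 0.6442
The server is busy 64.42% of the time.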